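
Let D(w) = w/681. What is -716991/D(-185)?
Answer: 488270871/185 ≈ 2.6393e+6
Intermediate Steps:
D(w) = w/681 (D(w) = w*(1/681) = w/681)
-716991/D(-185) = -716991/((1/681)*(-185)) = -716991/(-185/681) = -716991*(-681/185) = 488270871/185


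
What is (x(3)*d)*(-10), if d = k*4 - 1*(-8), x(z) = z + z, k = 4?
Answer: -1440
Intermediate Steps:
x(z) = 2*z
d = 24 (d = 4*4 - 1*(-8) = 16 + 8 = 24)
(x(3)*d)*(-10) = ((2*3)*24)*(-10) = (6*24)*(-10) = 144*(-10) = -1440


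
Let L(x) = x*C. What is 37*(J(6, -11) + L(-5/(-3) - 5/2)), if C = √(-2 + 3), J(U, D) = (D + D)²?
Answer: 107263/6 ≈ 17877.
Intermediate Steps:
J(U, D) = 4*D² (J(U, D) = (2*D)² = 4*D²)
C = 1 (C = √1 = 1)
L(x) = x (L(x) = x*1 = x)
37*(J(6, -11) + L(-5/(-3) - 5/2)) = 37*(4*(-11)² + (-5/(-3) - 5/2)) = 37*(4*121 + (-5*(-⅓) - 5*½)) = 37*(484 + (5/3 - 5/2)) = 37*(484 - ⅚) = 37*(2899/6) = 107263/6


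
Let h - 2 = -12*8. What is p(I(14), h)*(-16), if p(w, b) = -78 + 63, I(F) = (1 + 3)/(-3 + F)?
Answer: 240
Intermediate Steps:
I(F) = 4/(-3 + F)
h = -94 (h = 2 - 12*8 = 2 - 96 = -94)
p(w, b) = -15
p(I(14), h)*(-16) = -15*(-16) = 240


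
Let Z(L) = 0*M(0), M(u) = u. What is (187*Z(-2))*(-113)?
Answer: 0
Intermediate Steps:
Z(L) = 0 (Z(L) = 0*0 = 0)
(187*Z(-2))*(-113) = (187*0)*(-113) = 0*(-113) = 0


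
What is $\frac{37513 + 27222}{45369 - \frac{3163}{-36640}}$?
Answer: $\frac{2371890400}{1662323323} \approx 1.4269$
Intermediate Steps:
$\frac{37513 + 27222}{45369 - \frac{3163}{-36640}} = \frac{64735}{45369 - - \frac{3163}{36640}} = \frac{64735}{45369 + \frac{3163}{36640}} = \frac{64735}{\frac{1662323323}{36640}} = 64735 \cdot \frac{36640}{1662323323} = \frac{2371890400}{1662323323}$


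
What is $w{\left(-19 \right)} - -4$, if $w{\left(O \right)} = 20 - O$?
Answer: $43$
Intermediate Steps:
$w{\left(-19 \right)} - -4 = \left(20 - -19\right) - -4 = \left(20 + 19\right) + 4 = 39 + 4 = 43$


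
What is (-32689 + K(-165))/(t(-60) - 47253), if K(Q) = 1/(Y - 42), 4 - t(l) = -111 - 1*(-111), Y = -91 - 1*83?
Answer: 7060825/10205784 ≈ 0.69184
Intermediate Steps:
Y = -174 (Y = -91 - 83 = -174)
t(l) = 4 (t(l) = 4 - (-111 - 1*(-111)) = 4 - (-111 + 111) = 4 - 1*0 = 4 + 0 = 4)
K(Q) = -1/216 (K(Q) = 1/(-174 - 42) = 1/(-216) = -1/216)
(-32689 + K(-165))/(t(-60) - 47253) = (-32689 - 1/216)/(4 - 47253) = -7060825/216/(-47249) = -7060825/216*(-1/47249) = 7060825/10205784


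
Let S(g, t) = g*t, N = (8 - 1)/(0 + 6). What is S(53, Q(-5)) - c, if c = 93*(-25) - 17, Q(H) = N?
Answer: 14423/6 ≈ 2403.8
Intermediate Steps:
N = 7/6 ≈ 1.1667
Q(H) = 7/6
c = -2342 (c = -2325 - 17 = -2342)
S(53, Q(-5)) - c = 53*(7/6) - 1*(-2342) = 371/6 + 2342 = 14423/6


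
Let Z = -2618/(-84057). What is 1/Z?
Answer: 84057/2618 ≈ 32.107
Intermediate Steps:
Z = 2618/84057 (Z = -2618*(-1/84057) = 2618/84057 ≈ 0.031146)
1/Z = 1/(2618/84057) = 84057/2618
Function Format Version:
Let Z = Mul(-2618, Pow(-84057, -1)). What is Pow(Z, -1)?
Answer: Rational(84057, 2618) ≈ 32.107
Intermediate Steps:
Z = Rational(2618, 84057) (Z = Mul(-2618, Rational(-1, 84057)) = Rational(2618, 84057) ≈ 0.031146)
Pow(Z, -1) = Pow(Rational(2618, 84057), -1) = Rational(84057, 2618)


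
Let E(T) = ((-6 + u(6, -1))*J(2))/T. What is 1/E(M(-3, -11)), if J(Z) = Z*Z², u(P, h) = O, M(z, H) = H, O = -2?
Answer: 11/64 ≈ 0.17188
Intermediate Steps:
u(P, h) = -2
J(Z) = Z³
E(T) = -64/T (E(T) = ((-6 - 2)*2³)/T = (-8*8)/T = -64/T)
1/E(M(-3, -11)) = 1/(-64/(-11)) = 1/(-64*(-1/11)) = 1/(64/11) = 11/64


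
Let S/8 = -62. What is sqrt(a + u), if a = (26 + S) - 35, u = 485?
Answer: 2*I*sqrt(5) ≈ 4.4721*I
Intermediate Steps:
S = -496 (S = 8*(-62) = -496)
a = -505 (a = (26 - 496) - 35 = -470 - 35 = -505)
sqrt(a + u) = sqrt(-505 + 485) = sqrt(-20) = 2*I*sqrt(5)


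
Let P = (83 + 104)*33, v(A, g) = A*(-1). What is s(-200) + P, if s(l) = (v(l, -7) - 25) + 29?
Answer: 6375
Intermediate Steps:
v(A, g) = -A
P = 6171 (P = 187*33 = 6171)
s(l) = 4 - l (s(l) = (-l - 25) + 29 = (-25 - l) + 29 = 4 - l)
s(-200) + P = (4 - 1*(-200)) + 6171 = (4 + 200) + 6171 = 204 + 6171 = 6375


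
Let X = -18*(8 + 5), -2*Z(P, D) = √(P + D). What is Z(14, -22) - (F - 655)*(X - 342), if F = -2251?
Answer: -1673856 - I*√2 ≈ -1.6739e+6 - 1.4142*I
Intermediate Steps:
Z(P, D) = -√(D + P)/2 (Z(P, D) = -√(P + D)/2 = -√(D + P)/2)
X = -234 (X = -18*13 = -234)
Z(14, -22) - (F - 655)*(X - 342) = -√(-22 + 14)/2 - (-2251 - 655)*(-234 - 342) = -I*√2 - (-2906)*(-576) = -I*√2 - 1*1673856 = -I*√2 - 1673856 = -1673856 - I*√2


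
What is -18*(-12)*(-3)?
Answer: -648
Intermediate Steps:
-18*(-12)*(-3) = 216*(-3) = -648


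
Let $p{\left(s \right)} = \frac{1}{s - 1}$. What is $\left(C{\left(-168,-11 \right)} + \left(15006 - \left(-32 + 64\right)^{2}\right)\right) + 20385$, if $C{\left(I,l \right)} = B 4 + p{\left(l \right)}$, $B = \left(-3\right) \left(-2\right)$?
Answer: $\frac{412691}{12} \approx 34391.0$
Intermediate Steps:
$B = 6$
$p{\left(s \right)} = \frac{1}{-1 + s}$
$C{\left(I,l \right)} = 24 + \frac{1}{-1 + l}$ ($C{\left(I,l \right)} = 6 \cdot 4 + \frac{1}{-1 + l} = 24 + \frac{1}{-1 + l}$)
$\left(C{\left(-168,-11 \right)} + \left(15006 - \left(-32 + 64\right)^{2}\right)\right) + 20385 = \left(\frac{-23 + 24 \left(-11\right)}{-1 - 11} + \left(15006 - \left(-32 + 64\right)^{2}\right)\right) + 20385 = \left(\frac{-23 - 264}{-12} + \left(15006 - 32^{2}\right)\right) + 20385 = \left(\left(- \frac{1}{12}\right) \left(-287\right) + \left(15006 - 1024\right)\right) + 20385 = \left(\frac{287}{12} + \left(15006 - 1024\right)\right) + 20385 = \left(\frac{287}{12} + 13982\right) + 20385 = \frac{168071}{12} + 20385 = \frac{412691}{12}$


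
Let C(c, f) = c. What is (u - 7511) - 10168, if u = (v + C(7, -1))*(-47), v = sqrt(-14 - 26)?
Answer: -18008 - 94*I*sqrt(10) ≈ -18008.0 - 297.25*I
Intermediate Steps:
v = 2*I*sqrt(10) (v = sqrt(-40) = 2*I*sqrt(10) ≈ 6.3246*I)
u = -329 - 94*I*sqrt(10) (u = (2*I*sqrt(10) + 7)*(-47) = (7 + 2*I*sqrt(10))*(-47) = -329 - 94*I*sqrt(10) ≈ -329.0 - 297.25*I)
(u - 7511) - 10168 = ((-329 - 94*I*sqrt(10)) - 7511) - 10168 = (-7840 - 94*I*sqrt(10)) - 10168 = -18008 - 94*I*sqrt(10)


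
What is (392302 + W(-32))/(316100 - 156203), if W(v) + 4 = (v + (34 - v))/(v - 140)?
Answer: 33737611/13751142 ≈ 2.4534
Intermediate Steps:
W(v) = -4 + 34/(-140 + v) (W(v) = -4 + (v + (34 - v))/(v - 140) = -4 + 34/(-140 + v))
(392302 + W(-32))/(316100 - 156203) = (392302 + 2*(297 - 2*(-32))/(-140 - 32))/(316100 - 156203) = (392302 + 2*(297 + 64)/(-172))/159897 = (392302 + 2*(-1/172)*361)*(1/159897) = (392302 - 361/86)*(1/159897) = (33737611/86)*(1/159897) = 33737611/13751142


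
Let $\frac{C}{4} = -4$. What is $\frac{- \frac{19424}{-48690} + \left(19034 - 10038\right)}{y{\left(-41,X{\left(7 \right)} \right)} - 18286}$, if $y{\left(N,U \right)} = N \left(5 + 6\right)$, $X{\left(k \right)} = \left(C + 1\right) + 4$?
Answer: $- \frac{219017332}{456152265} \approx -0.48014$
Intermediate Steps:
$C = -16$ ($C = 4 \left(-4\right) = -16$)
$X{\left(k \right)} = -11$ ($X{\left(k \right)} = \left(-16 + 1\right) + 4 = -15 + 4 = -11$)
$y{\left(N,U \right)} = 11 N$ ($y{\left(N,U \right)} = N 11 = 11 N$)
$\frac{- \frac{19424}{-48690} + \left(19034 - 10038\right)}{y{\left(-41,X{\left(7 \right)} \right)} - 18286} = \frac{- \frac{19424}{-48690} + \left(19034 - 10038\right)}{11 \left(-41\right) - 18286} = \frac{\left(-19424\right) \left(- \frac{1}{48690}\right) + \left(19034 - 10038\right)}{-451 - 18286} = \frac{\frac{9712}{24345} + 8996}{-18737} = \frac{219017332}{24345} \left(- \frac{1}{18737}\right) = - \frac{219017332}{456152265}$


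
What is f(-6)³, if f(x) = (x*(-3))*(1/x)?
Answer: -27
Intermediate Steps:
f(x) = -3 (f(x) = (-3*x)/x = -3)
f(-6)³ = (-3)³ = -27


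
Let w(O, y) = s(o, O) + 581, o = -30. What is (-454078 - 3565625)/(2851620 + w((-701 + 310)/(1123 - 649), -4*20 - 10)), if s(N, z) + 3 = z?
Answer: -1905339222/1351941461 ≈ -1.4093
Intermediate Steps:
s(N, z) = -3 + z
w(O, y) = 578 + O (w(O, y) = (-3 + O) + 581 = 578 + O)
(-454078 - 3565625)/(2851620 + w((-701 + 310)/(1123 - 649), -4*20 - 10)) = (-454078 - 3565625)/(2851620 + (578 + (-701 + 310)/(1123 - 649))) = -4019703/(2851620 + (578 - 391/474)) = -4019703/(2851620 + 273581/474) = -4019703/1351941461/474 = -4019703*474/1351941461 = -1905339222/1351941461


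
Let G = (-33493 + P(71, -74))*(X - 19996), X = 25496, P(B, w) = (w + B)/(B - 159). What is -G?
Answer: 368422625/2 ≈ 1.8421e+8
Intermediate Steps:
P(B, w) = (B + w)/(-159 + B)
G = -368422625/2 (G = (-33493 + (71 - 74)/(-159 + 71))*(25496 - 19996) = (-33493 - 3/(-88))*5500 = (-33493 - 1/88*(-3))*5500 = (-33493 + 3/88)*5500 = -2947381/88*5500 = -368422625/2 ≈ -1.8421e+8)
-G = -1*(-368422625/2) = 368422625/2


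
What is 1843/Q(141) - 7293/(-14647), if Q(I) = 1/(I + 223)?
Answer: 9825976537/14647 ≈ 6.7085e+5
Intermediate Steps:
Q(I) = 1/(223 + I)
1843/Q(141) - 7293/(-14647) = 1843/(1/(223 + 141)) - 7293/(-14647) = 1843/(1/364) - 7293*(-1/14647) = 1843/(1/364) + 7293/14647 = 1843*364 + 7293/14647 = 670852 + 7293/14647 = 9825976537/14647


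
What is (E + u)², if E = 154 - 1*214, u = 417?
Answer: 127449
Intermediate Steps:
E = -60 (E = 154 - 214 = -60)
(E + u)² = (-60 + 417)² = 357² = 127449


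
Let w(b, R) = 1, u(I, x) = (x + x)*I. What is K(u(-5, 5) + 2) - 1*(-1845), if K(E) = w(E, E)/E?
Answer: 88559/48 ≈ 1845.0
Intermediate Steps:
u(I, x) = 2*I*x (u(I, x) = (2*x)*I = 2*I*x)
K(E) = 1/E
K(u(-5, 5) + 2) - 1*(-1845) = 1/(2*(-5)*5 + 2) - 1*(-1845) = 1/(-50 + 2) + 1845 = 1/(-48) + 1845 = -1/48 + 1845 = 88559/48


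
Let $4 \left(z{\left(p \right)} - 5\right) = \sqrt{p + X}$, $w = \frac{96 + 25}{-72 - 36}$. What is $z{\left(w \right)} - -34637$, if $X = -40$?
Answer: $34642 + \frac{i \sqrt{13323}}{72} \approx 34642.0 + 1.6031 i$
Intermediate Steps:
$w = - \frac{121}{108}$ ($w = \frac{121}{-108} = 121 \left(- \frac{1}{108}\right) = - \frac{121}{108} \approx -1.1204$)
$z{\left(p \right)} = 5 + \frac{\sqrt{-40 + p}}{4}$ ($z{\left(p \right)} = 5 + \frac{\sqrt{p - 40}}{4} = 5 + \frac{\sqrt{-40 + p}}{4}$)
$z{\left(w \right)} - -34637 = \left(5 + \frac{\sqrt{-40 - \frac{121}{108}}}{4}\right) - -34637 = \left(5 + \frac{\sqrt{- \frac{4441}{108}}}{4}\right) + 34637 = \left(5 + \frac{\frac{1}{18} i \sqrt{13323}}{4}\right) + 34637 = \left(5 + \frac{i \sqrt{13323}}{72}\right) + 34637 = 34642 + \frac{i \sqrt{13323}}{72}$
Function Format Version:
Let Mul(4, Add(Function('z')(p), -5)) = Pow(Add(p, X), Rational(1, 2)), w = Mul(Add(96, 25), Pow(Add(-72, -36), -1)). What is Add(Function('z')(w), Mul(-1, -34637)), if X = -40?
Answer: Add(34642, Mul(Rational(1, 72), I, Pow(13323, Rational(1, 2)))) ≈ Add(34642., Mul(1.6031, I))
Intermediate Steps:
w = Rational(-121, 108) (w = Mul(121, Pow(-108, -1)) = Mul(121, Rational(-1, 108)) = Rational(-121, 108) ≈ -1.1204)
Function('z')(p) = Add(5, Mul(Rational(1, 4), Pow(Add(-40, p), Rational(1, 2)))) (Function('z')(p) = Add(5, Mul(Rational(1, 4), Pow(Add(p, -40), Rational(1, 2)))) = Add(5, Mul(Rational(1, 4), Pow(Add(-40, p), Rational(1, 2)))))
Add(Function('z')(w), Mul(-1, -34637)) = Add(Add(5, Mul(Rational(1, 4), Pow(Add(-40, Rational(-121, 108)), Rational(1, 2)))), Mul(-1, -34637)) = Add(Add(5, Mul(Rational(1, 4), Pow(Rational(-4441, 108), Rational(1, 2)))), 34637) = Add(Add(5, Mul(Rational(1, 4), Mul(Rational(1, 18), I, Pow(13323, Rational(1, 2))))), 34637) = Add(Add(5, Mul(Rational(1, 72), I, Pow(13323, Rational(1, 2)))), 34637) = Add(34642, Mul(Rational(1, 72), I, Pow(13323, Rational(1, 2))))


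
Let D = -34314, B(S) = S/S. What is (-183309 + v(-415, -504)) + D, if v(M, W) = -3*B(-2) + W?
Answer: -218130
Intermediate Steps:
B(S) = 1
v(M, W) = -3 + W (v(M, W) = -3*1 + W = -3 + W)
(-183309 + v(-415, -504)) + D = (-183309 + (-3 - 504)) - 34314 = (-183309 - 507) - 34314 = -183816 - 34314 = -218130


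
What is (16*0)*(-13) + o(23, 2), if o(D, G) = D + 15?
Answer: 38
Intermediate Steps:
o(D, G) = 15 + D
(16*0)*(-13) + o(23, 2) = (16*0)*(-13) + (15 + 23) = 0*(-13) + 38 = 0 + 38 = 38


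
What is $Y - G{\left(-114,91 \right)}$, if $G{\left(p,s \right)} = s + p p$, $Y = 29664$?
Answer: $16577$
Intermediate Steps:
$G{\left(p,s \right)} = s + p^{2}$
$Y - G{\left(-114,91 \right)} = 29664 - \left(91 + \left(-114\right)^{2}\right) = 29664 - \left(91 + 12996\right) = 29664 - 13087 = 16577$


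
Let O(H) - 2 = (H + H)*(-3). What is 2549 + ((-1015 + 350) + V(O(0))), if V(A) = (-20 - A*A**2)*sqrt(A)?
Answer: 1884 - 28*sqrt(2) ≈ 1844.4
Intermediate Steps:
O(H) = 2 - 6*H (O(H) = 2 + (H + H)*(-3) = 2 + (2*H)*(-3) = 2 - 6*H)
V(A) = sqrt(A)*(-20 - A**3) (V(A) = (-20 - A**3)*sqrt(A) = sqrt(A)*(-20 - A**3))
2549 + ((-1015 + 350) + V(O(0))) = 2549 + ((-1015 + 350) + sqrt(2 - 6*0)*(-20 - (2 - 6*0)**3)) = 2549 + (-665 + sqrt(2 + 0)*(-20 - (2 + 0)**3)) = 2549 + (-665 + sqrt(2)*(-20 - 1*2**3)) = 2549 + (-665 + sqrt(2)*(-20 - 1*8)) = 2549 + (-665 + sqrt(2)*(-20 - 8)) = 2549 + (-665 + sqrt(2)*(-28)) = 2549 + (-665 - 28*sqrt(2)) = 1884 - 28*sqrt(2)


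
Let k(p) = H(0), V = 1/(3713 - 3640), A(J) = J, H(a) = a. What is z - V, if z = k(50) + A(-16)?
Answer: -1169/73 ≈ -16.014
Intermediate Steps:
V = 1/73 ≈ 0.013699
k(p) = 0
z = -16 (z = 0 - 16 = -16)
z - V = -16 - 1*1/73 = -16 - 1/73 = -1169/73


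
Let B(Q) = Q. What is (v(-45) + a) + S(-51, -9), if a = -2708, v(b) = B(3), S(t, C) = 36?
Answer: -2669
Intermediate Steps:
v(b) = 3
(v(-45) + a) + S(-51, -9) = (3 - 2708) + 36 = -2705 + 36 = -2669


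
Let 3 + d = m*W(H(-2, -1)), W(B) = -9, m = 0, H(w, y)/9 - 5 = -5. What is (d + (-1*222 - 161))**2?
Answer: 148996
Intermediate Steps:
H(w, y) = 0 (H(w, y) = 45 + 9*(-5) = 45 - 45 = 0)
d = -3 (d = -3 + 0*(-9) = -3 + 0 = -3)
(d + (-1*222 - 161))**2 = (-3 + (-1*222 - 161))**2 = (-3 + (-222 - 161))**2 = (-3 - 383)**2 = (-386)**2 = 148996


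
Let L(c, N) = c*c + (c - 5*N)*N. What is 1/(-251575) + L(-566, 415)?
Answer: -195136412926/251575 ≈ -7.7566e+5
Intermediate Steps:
L(c, N) = c**2 + N*(c - 5*N)
1/(-251575) + L(-566, 415) = 1/(-251575) + ((-566)**2 - 5*415**2 + 415*(-566)) = -1/251575 + (320356 - 5*172225 - 234890) = -1/251575 + (320356 - 861125 - 234890) = -1/251575 - 775659 = -195136412926/251575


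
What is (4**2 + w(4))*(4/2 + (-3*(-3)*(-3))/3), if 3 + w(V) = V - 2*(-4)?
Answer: -175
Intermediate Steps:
w(V) = 5 + V (w(V) = -3 + (V - 2*(-4)) = -3 + (V + 8) = -3 + (8 + V) = 5 + V)
(4**2 + w(4))*(4/2 + (-3*(-3)*(-3))/3) = (4**2 + (5 + 4))*(4/2 + (-3*(-3)*(-3))/3) = (16 + 9)*(4*(1/2) + (9*(-3))*(1/3)) = 25*(2 - 27*1/3) = 25*(2 - 9) = 25*(-7) = -175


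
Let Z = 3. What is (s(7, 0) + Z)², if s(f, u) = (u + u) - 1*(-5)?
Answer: 64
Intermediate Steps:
s(f, u) = 5 + 2*u (s(f, u) = 2*u + 5 = 5 + 2*u)
(s(7, 0) + Z)² = ((5 + 2*0) + 3)² = ((5 + 0) + 3)² = (5 + 3)² = 8² = 64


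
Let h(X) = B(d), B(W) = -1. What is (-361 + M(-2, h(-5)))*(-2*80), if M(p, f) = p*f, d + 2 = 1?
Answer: 57440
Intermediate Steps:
d = -1 (d = -2 + 1 = -1)
h(X) = -1
M(p, f) = f*p
(-361 + M(-2, h(-5)))*(-2*80) = (-361 - 1*(-2))*(-2*80) = (-361 + 2)*(-160) = -359*(-160) = 57440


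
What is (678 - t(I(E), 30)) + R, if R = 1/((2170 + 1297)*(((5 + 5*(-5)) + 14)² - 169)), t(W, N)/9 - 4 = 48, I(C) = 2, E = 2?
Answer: 96833309/461111 ≈ 210.00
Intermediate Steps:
t(W, N) = 468 (t(W, N) = 36 + 9*48 = 36 + 432 = 468)
R = -1/461111 (R = 1/(3467*(((5 - 25) + 14)² - 169)) = 1/(3467*((-20 + 14)² - 169)) = 1/(3467*((-6)² - 169)) = 1/(3467*(36 - 169)) = 1/(3467*(-133)) = 1/(-461111) = -1/461111 ≈ -2.1687e-6)
(678 - t(I(E), 30)) + R = (678 - 1*468) - 1/461111 = (678 - 468) - 1/461111 = 210 - 1/461111 = 96833309/461111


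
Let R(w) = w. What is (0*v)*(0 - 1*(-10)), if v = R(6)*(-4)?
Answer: 0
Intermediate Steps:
v = -24 (v = 6*(-4) = -24)
(0*v)*(0 - 1*(-10)) = (0*(-24))*(0 - 1*(-10)) = 0*(0 + 10) = 0*10 = 0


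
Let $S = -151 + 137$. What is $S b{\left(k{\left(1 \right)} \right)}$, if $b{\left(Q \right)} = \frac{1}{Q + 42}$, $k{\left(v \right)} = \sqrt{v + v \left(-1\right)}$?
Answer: $- \frac{1}{3} \approx -0.33333$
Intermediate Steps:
$k{\left(v \right)} = 0$ ($k{\left(v \right)} = \sqrt{v - v} = \sqrt{0} = 0$)
$b{\left(Q \right)} = \frac{1}{42 + Q}$
$S = -14$
$S b{\left(k{\left(1 \right)} \right)} = - \frac{14}{42 + 0} = - \frac{14}{42} = \left(-14\right) \frac{1}{42} = - \frac{1}{3}$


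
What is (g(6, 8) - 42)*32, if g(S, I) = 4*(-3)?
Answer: -1728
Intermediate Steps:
g(S, I) = -12
(g(6, 8) - 42)*32 = (-12 - 42)*32 = -54*32 = -1728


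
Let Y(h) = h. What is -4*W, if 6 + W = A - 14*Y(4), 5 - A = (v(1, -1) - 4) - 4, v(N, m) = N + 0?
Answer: 200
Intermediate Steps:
v(N, m) = N
A = 12 (A = 5 - ((1 - 4) - 4) = 5 - (-3 - 4) = 5 - 1*(-7) = 5 + 7 = 12)
W = -50 (W = -6 + (12 - 14*4) = -6 + (12 - 56) = -6 - 44 = -50)
-4*W = -4*(-50) = 200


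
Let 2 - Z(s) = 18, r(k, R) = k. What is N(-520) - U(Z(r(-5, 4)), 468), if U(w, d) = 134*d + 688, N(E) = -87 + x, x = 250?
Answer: -63237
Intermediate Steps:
Z(s) = -16 (Z(s) = 2 - 1*18 = 2 - 18 = -16)
N(E) = 163 (N(E) = -87 + 250 = 163)
U(w, d) = 688 + 134*d
N(-520) - U(Z(r(-5, 4)), 468) = 163 - (688 + 134*468) = 163 - (688 + 62712) = 163 - 1*63400 = 163 - 63400 = -63237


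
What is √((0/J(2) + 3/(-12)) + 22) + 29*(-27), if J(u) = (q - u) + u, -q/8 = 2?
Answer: -783 + √87/2 ≈ -778.34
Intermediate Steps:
q = -16 (q = -8*2 = -16)
J(u) = -16 (J(u) = (-16 - u) + u = -16)
√((0/J(2) + 3/(-12)) + 22) + 29*(-27) = √((0/(-16) + 3/(-12)) + 22) + 29*(-27) = √((0*(-1/16) + 3*(-1/12)) + 22) - 783 = √((0 - ¼) + 22) - 783 = √(-¼ + 22) - 783 = √(87/4) - 783 = √87/2 - 783 = -783 + √87/2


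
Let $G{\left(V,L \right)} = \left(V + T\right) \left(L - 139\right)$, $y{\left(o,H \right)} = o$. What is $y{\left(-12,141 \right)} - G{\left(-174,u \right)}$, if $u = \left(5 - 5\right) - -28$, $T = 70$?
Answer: $-11556$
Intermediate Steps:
$u = 28$ ($u = 0 + 28 = 28$)
$G{\left(V,L \right)} = \left(-139 + L\right) \left(70 + V\right)$ ($G{\left(V,L \right)} = \left(V + 70\right) \left(L - 139\right) = \left(70 + V\right) \left(-139 + L\right) = \left(-139 + L\right) \left(70 + V\right)$)
$y{\left(-12,141 \right)} - G{\left(-174,u \right)} = -12 - \left(-9730 - -24186 + 70 \cdot 28 + 28 \left(-174\right)\right) = -12 - \left(-9730 + 24186 + 1960 - 4872\right) = -12 - 11544 = -11556$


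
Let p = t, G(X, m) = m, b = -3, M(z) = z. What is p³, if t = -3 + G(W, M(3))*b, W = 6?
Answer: -1728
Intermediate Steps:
t = -12 (t = -3 + 3*(-3) = -3 - 9 = -12)
p = -12
p³ = (-12)³ = -1728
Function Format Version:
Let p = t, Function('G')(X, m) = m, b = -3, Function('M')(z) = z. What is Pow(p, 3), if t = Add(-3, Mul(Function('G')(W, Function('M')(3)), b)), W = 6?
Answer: -1728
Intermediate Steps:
t = -12 (t = Add(-3, Mul(3, -3)) = Add(-3, -9) = -12)
p = -12
Pow(p, 3) = Pow(-12, 3) = -1728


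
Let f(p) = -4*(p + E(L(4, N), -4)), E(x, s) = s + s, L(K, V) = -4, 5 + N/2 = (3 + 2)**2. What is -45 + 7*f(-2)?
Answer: 235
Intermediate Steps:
N = 40 (N = -10 + 2*(3 + 2)**2 = -10 + 2*5**2 = -10 + 2*25 = -10 + 50 = 40)
E(x, s) = 2*s
f(p) = 32 - 4*p (f(p) = -4*(p + 2*(-4)) = -4*(p - 8) = -4*(-8 + p) = 32 - 4*p)
-45 + 7*f(-2) = -45 + 7*(32 - 4*(-2)) = -45 + 7*(32 + 8) = -45 + 7*40 = -45 + 280 = 235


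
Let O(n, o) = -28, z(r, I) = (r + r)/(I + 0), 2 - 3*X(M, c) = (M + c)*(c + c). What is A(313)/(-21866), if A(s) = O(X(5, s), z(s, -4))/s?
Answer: 14/3422029 ≈ 4.0911e-6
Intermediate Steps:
X(M, c) = ⅔ - 2*c*(M + c)/3 (X(M, c) = ⅔ - (M + c)*(c + c)/3 = ⅔ - (M + c)*2*c/3 = ⅔ - 2*c*(M + c)/3)
z(r, I) = 2*r/I (z(r, I) = (2*r)/I = 2*r/I)
A(s) = -28/s
A(313)/(-21866) = -28/313/(-21866) = -28*1/313*(-1/21866) = -28/313*(-1/21866) = 14/3422029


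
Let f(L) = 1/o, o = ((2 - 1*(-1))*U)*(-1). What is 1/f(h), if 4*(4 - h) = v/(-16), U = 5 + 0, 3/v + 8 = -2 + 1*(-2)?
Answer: -15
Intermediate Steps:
v = -¼ (v = 3/(-8 + (-2 + 1*(-2))) = 3/(-8 + (-2 - 2)) = 3/(-8 - 4) = 3/(-12) = 3*(-1/12) = -¼ ≈ -0.25000)
U = 5
h = 1023/256 (h = 4 - (-1)/(16*(-16)) = 4 - (-1)*(-1)/(16*16) = 4 - ¼*1/64 = 4 - 1/256 = 1023/256 ≈ 3.9961)
o = -15 (o = ((2 - 1*(-1))*5)*(-1) = ((2 + 1)*5)*(-1) = (3*5)*(-1) = 15*(-1) = -15)
f(L) = -1/15 (f(L) = 1/(-15) = -1/15)
1/f(h) = 1/(-1/15) = -15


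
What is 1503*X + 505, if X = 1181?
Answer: 1775548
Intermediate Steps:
1503*X + 505 = 1503*1181 + 505 = 1775043 + 505 = 1775548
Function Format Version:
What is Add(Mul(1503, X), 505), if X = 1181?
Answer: 1775548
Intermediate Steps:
Add(Mul(1503, X), 505) = Add(Mul(1503, 1181), 505) = Add(1775043, 505) = 1775548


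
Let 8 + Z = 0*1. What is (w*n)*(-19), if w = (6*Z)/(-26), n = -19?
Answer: 8664/13 ≈ 666.46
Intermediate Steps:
Z = -8 (Z = -8 + 0*1 = -8 + 0 = -8)
w = 24/13 (w = (6*(-8))/(-26) = -48*(-1/26) = 24/13 ≈ 1.8462)
(w*n)*(-19) = ((24/13)*(-19))*(-19) = -456/13*(-19) = 8664/13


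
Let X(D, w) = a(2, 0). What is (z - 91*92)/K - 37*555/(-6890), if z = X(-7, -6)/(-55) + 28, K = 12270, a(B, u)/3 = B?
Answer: 1069604461/464971650 ≈ 2.3004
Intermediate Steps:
a(B, u) = 3*B
X(D, w) = 6 (X(D, w) = 3*2 = 6)
z = 1534/55 (z = 6/(-55) + 28 = 6*(-1/55) + 28 = -6/55 + 28 = 1534/55 ≈ 27.891)
(z - 91*92)/K - 37*555/(-6890) = (1534/55 - 91*92)/12270 - 37*555/(-6890) = (1534/55 - 8372)*(1/12270) - 20535*(-1/6890) = -458926/55*1/12270 + 4107/1378 = -229463/337425 + 4107/1378 = 1069604461/464971650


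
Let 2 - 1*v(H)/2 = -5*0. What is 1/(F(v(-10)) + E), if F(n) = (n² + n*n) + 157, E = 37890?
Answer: 1/38079 ≈ 2.6261e-5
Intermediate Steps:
v(H) = 4 (v(H) = 4 - (-10)*0 = 4 - 2*0 = 4 + 0 = 4)
F(n) = 157 + 2*n² (F(n) = (n² + n²) + 157 = 2*n² + 157 = 157 + 2*n²)
1/(F(v(-10)) + E) = 1/((157 + 2*4²) + 37890) = 1/((157 + 2*16) + 37890) = 1/((157 + 32) + 37890) = 1/(189 + 37890) = 1/38079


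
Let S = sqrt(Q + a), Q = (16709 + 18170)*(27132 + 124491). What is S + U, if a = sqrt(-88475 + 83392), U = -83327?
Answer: -83327 + sqrt(5288458617 + I*sqrt(5083)) ≈ -10605.0 + 0.0005*I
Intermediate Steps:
a = I*sqrt(5083) (a = sqrt(-5083) = I*sqrt(5083) ≈ 71.295*I)
Q = 5288458617 (Q = 34879*151623 = 5288458617)
S = sqrt(5288458617 + I*sqrt(5083)) ≈ 72722.0 + 0.e-4*I
S + U = sqrt(5288458617 + I*sqrt(5083)) - 83327 = -83327 + sqrt(5288458617 + I*sqrt(5083))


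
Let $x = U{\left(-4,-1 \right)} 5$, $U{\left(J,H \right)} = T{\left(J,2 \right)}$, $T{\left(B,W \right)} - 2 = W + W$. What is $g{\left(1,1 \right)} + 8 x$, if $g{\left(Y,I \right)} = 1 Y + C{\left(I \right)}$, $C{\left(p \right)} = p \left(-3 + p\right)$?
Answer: $239$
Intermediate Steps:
$T{\left(B,W \right)} = 2 + 2 W$ ($T{\left(B,W \right)} = 2 + \left(W + W\right) = 2 + 2 W$)
$U{\left(J,H \right)} = 6$ ($U{\left(J,H \right)} = 2 + 2 \cdot 2 = 2 + 4 = 6$)
$x = 30$ ($x = 6 \cdot 5 = 30$)
$g{\left(Y,I \right)} = Y + I \left(-3 + I\right)$ ($g{\left(Y,I \right)} = 1 Y + I \left(-3 + I\right) = Y + I \left(-3 + I\right)$)
$g{\left(1,1 \right)} + 8 x = \left(1 + 1 \left(-3 + 1\right)\right) + 8 \cdot 30 = \left(1 + 1 \left(-2\right)\right) + 240 = \left(1 - 2\right) + 240 = -1 + 240 = 239$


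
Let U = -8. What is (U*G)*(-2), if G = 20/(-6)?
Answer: -160/3 ≈ -53.333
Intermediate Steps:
G = -10/3 (G = 20*(-⅙) = -10/3 ≈ -3.3333)
(U*G)*(-2) = -8*(-10/3)*(-2) = (80/3)*(-2) = -160/3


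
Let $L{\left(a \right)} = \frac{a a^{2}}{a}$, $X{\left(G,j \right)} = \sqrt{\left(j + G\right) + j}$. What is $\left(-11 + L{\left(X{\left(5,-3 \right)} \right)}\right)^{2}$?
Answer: $144$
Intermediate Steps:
$X{\left(G,j \right)} = \sqrt{G + 2 j}$ ($X{\left(G,j \right)} = \sqrt{\left(G + j\right) + j} = \sqrt{G + 2 j}$)
$L{\left(a \right)} = a^{2}$ ($L{\left(a \right)} = \frac{a^{3}}{a} = a^{2}$)
$\left(-11 + L{\left(X{\left(5,-3 \right)} \right)}\right)^{2} = \left(-11 + \left(\sqrt{5 + 2 \left(-3\right)}\right)^{2}\right)^{2} = \left(-11 + \left(\sqrt{5 - 6}\right)^{2}\right)^{2} = \left(-11 + \left(\sqrt{-1}\right)^{2}\right)^{2} = \left(-11 + i^{2}\right)^{2} = \left(-11 - 1\right)^{2} = \left(-12\right)^{2} = 144$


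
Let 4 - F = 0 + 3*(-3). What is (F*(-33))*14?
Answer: -6006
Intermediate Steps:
F = 13 (F = 4 - (0 + 3*(-3)) = 4 - (0 - 9) = 4 - 1*(-9) = 4 + 9 = 13)
(F*(-33))*14 = (13*(-33))*14 = -429*14 = -6006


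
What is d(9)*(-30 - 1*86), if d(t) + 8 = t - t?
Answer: 928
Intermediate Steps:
d(t) = -8 (d(t) = -8 + (t - t) = -8 + 0 = -8)
d(9)*(-30 - 1*86) = -8*(-30 - 1*86) = -8*(-30 - 86) = -8*(-116) = 928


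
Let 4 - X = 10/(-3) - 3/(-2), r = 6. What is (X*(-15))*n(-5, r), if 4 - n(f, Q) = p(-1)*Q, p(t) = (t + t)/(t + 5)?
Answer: -1225/2 ≈ -612.50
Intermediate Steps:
p(t) = 2*t/(5 + t) (p(t) = (2*t)/(5 + t) = 2*t/(5 + t))
n(f, Q) = 4 + Q/2 (n(f, Q) = 4 - 2*(-1)/(5 - 1)*Q = 4 - 2*(-1)/4*Q = 4 - 2*(-1)*(1/4)*Q = 4 - (-1)*Q/2 = 4 + Q/2)
X = 35/6 (X = 4 - (10/(-3) - 3/(-2)) = 4 - (10*(-1/3) - 3*(-1/2)) = 4 - (-10/3 + 3/2) = 4 - 1*(-11/6) = 4 + 11/6 = 35/6 ≈ 5.8333)
(X*(-15))*n(-5, r) = ((35/6)*(-15))*(4 + (1/2)*6) = -175*(4 + 3)/2 = -175/2*7 = -1225/2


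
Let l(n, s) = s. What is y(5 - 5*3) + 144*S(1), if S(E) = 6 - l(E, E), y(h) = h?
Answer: 710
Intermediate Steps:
S(E) = 6 - E
y(5 - 5*3) + 144*S(1) = (5 - 5*3) + 144*(6 - 1*1) = (5 - 15) + 144*(6 - 1) = -10 + 144*5 = -10 + 720 = 710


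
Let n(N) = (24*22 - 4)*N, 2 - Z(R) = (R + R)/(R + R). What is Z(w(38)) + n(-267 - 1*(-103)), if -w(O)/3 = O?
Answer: -85935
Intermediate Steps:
w(O) = -3*O
Z(R) = 1 (Z(R) = 2 - (R + R)/(R + R) = 2 - 2*R/(2*R) = 2 - 2*R*1/(2*R) = 2 - 1*1 = 2 - 1 = 1)
n(N) = 524*N (n(N) = (528 - 4)*N = 524*N)
Z(w(38)) + n(-267 - 1*(-103)) = 1 + 524*(-267 - 1*(-103)) = 1 + 524*(-267 + 103) = 1 + 524*(-164) = 1 - 85936 = -85935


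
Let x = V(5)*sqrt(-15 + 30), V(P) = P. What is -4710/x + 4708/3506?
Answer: 2354/1753 - 314*sqrt(15)/5 ≈ -241.88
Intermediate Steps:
x = 5*sqrt(15) (x = 5*sqrt(-15 + 30) = 5*sqrt(15) ≈ 19.365)
-4710/x + 4708/3506 = -4710*sqrt(15)/75 + 4708/3506 = -314*sqrt(15)/5 + 4708*(1/3506) = -314*sqrt(15)/5 + 2354/1753 = 2354/1753 - 314*sqrt(15)/5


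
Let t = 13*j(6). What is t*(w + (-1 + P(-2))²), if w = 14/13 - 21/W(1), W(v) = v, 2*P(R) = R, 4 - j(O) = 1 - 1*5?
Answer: -1656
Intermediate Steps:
j(O) = 8 (j(O) = 4 - (1 - 1*5) = 4 - (1 - 5) = 4 - 1*(-4) = 4 + 4 = 8)
P(R) = R/2
t = 104 (t = 13*8 = 104)
w = -259/13 (w = 14/13 - 21/1 = 14*(1/13) - 21*1 = 14/13 - 21 = -259/13 ≈ -19.923)
t*(w + (-1 + P(-2))²) = 104*(-259/13 + (-1 + (½)*(-2))²) = 104*(-259/13 + (-1 - 1)²) = 104*(-259/13 + (-2)²) = 104*(-259/13 + 4) = 104*(-207/13) = -1656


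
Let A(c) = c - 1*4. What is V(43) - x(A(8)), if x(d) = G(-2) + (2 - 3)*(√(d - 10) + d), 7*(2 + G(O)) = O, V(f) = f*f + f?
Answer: 13288/7 + I*√6 ≈ 1898.3 + 2.4495*I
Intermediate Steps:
V(f) = f + f² (V(f) = f² + f = f + f²)
G(O) = -2 + O/7
A(c) = -4 + c (A(c) = c - 4 = -4 + c)
x(d) = -16/7 - d - √(-10 + d) (x(d) = (-2 + (⅐)*(-2)) + (2 - 3)*(√(d - 10) + d) = (-2 - 2/7) - (√(-10 + d) + d) = -16/7 - (d + √(-10 + d)) = -16/7 + (-d - √(-10 + d)) = -16/7 - d - √(-10 + d))
V(43) - x(A(8)) = 43*(1 + 43) - (-16/7 - (-4 + 8) - √(-10 + (-4 + 8))) = 43*44 - (-16/7 - 1*4 - √(-10 + 4)) = 1892 - (-16/7 - 4 - √(-6)) = 1892 - (-16/7 - 4 - I*√6) = 1892 - (-44/7 - I*√6) = 1892 + (44/7 + I*√6) = 13288/7 + I*√6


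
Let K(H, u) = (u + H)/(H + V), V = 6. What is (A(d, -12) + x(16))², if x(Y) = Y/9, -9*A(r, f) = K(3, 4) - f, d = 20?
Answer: 841/6561 ≈ 0.12818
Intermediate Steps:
K(H, u) = (H + u)/(6 + H) (K(H, u) = (u + H)/(H + 6) = (H + u)/(6 + H))
A(r, f) = -7/81 + f/9 (A(r, f) = -((3 + 4)/(6 + 3) - f)/9 = -(7/9 - f)/9 = -7/81 + f/9)
x(Y) = Y/9 (x(Y) = Y*(⅑) = Y/9)
(A(d, -12) + x(16))² = ((-7/81 + (⅑)*(-12)) + (⅑)*16)² = ((-7/81 - 4/3) + 16/9)² = (-115/81 + 16/9)² = (29/81)² = 841/6561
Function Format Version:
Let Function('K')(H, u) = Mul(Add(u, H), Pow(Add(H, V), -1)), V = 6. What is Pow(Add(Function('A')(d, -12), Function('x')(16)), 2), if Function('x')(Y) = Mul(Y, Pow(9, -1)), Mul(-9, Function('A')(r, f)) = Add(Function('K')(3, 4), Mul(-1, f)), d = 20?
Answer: Rational(841, 6561) ≈ 0.12818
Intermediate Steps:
Function('K')(H, u) = Mul(Pow(Add(6, H), -1), Add(H, u)) (Function('K')(H, u) = Mul(Add(u, H), Pow(Add(H, 6), -1)) = Mul(Add(H, u), Pow(Add(6, H), -1)) = Mul(Pow(Add(6, H), -1), Add(H, u)))
Function('A')(r, f) = Add(Rational(-7, 81), Mul(Rational(1, 9), f)) (Function('A')(r, f) = Mul(Rational(-1, 9), Add(Mul(Pow(Add(6, 3), -1), Add(3, 4)), Mul(-1, f))) = Mul(Rational(-1, 9), Add(Mul(Pow(9, -1), 7), Mul(-1, f))) = Mul(Rational(-1, 9), Add(Mul(Rational(1, 9), 7), Mul(-1, f))) = Mul(Rational(-1, 9), Add(Rational(7, 9), Mul(-1, f))) = Add(Rational(-7, 81), Mul(Rational(1, 9), f)))
Function('x')(Y) = Mul(Rational(1, 9), Y) (Function('x')(Y) = Mul(Y, Rational(1, 9)) = Mul(Rational(1, 9), Y))
Pow(Add(Function('A')(d, -12), Function('x')(16)), 2) = Pow(Add(Add(Rational(-7, 81), Mul(Rational(1, 9), -12)), Mul(Rational(1, 9), 16)), 2) = Pow(Add(Add(Rational(-7, 81), Rational(-4, 3)), Rational(16, 9)), 2) = Pow(Add(Rational(-115, 81), Rational(16, 9)), 2) = Pow(Rational(29, 81), 2) = Rational(841, 6561)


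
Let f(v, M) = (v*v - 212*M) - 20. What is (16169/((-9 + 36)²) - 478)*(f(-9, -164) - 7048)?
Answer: -9231431833/729 ≈ -1.2663e+7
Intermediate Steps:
f(v, M) = -20 + v² - 212*M (f(v, M) = (v² - 212*M) - 20 = -20 + v² - 212*M)
(16169/((-9 + 36)²) - 478)*(f(-9, -164) - 7048) = (16169/((-9 + 36)²) - 478)*((-20 + (-9)² - 212*(-164)) - 7048) = (16169/(27²) - 478)*((-20 + 81 + 34768) - 7048) = (16169/729 - 478)*(34829 - 7048) = (16169*(1/729) - 478)*27781 = (16169/729 - 478)*27781 = -332293/729*27781 = -9231431833/729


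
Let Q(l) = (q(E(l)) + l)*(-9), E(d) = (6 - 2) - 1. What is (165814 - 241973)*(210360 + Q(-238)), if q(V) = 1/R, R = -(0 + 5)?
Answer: -80920384521/5 ≈ -1.6184e+10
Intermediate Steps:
R = -5 (R = -1*5 = -5)
E(d) = 3 (E(d) = 4 - 1 = 3)
q(V) = -⅕ (q(V) = 1/(-5) = 1*(-⅕) = -⅕)
Q(l) = 9/5 - 9*l (Q(l) = (-⅕ + l)*(-9) = 9/5 - 9*l)
(165814 - 241973)*(210360 + Q(-238)) = (165814 - 241973)*(210360 + (9/5 - 9*(-238))) = -76159*(210360 + (9/5 + 2142)) = -76159*(210360 + 10719/5) = -76159*1062519/5 = -80920384521/5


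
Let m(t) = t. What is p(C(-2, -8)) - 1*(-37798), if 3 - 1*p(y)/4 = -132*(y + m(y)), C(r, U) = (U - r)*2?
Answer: 25138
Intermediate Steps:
C(r, U) = -2*r + 2*U
p(y) = 12 + 1056*y (p(y) = 12 - (-528)*(y + y) = 12 - (-528)*2*y = 12 - (-1056)*y = 12 + 1056*y)
p(C(-2, -8)) - 1*(-37798) = (12 + 1056*(-2*(-2) + 2*(-8))) - 1*(-37798) = (12 + 1056*(4 - 16)) + 37798 = (12 + 1056*(-12)) + 37798 = (12 - 12672) + 37798 = -12660 + 37798 = 25138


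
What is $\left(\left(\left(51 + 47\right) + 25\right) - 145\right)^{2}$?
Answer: $484$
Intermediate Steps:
$\left(\left(\left(51 + 47\right) + 25\right) - 145\right)^{2} = \left(\left(98 + 25\right) - 145\right)^{2} = \left(123 - 145\right)^{2} = \left(-22\right)^{2} = 484$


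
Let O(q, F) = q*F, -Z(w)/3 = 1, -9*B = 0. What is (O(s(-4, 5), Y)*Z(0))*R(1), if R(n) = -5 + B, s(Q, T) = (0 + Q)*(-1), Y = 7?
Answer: 420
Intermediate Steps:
B = 0 (B = -⅑*0 = 0)
Z(w) = -3 (Z(w) = -3*1 = -3)
s(Q, T) = -Q (s(Q, T) = Q*(-1) = -Q)
O(q, F) = F*q
R(n) = -5 (R(n) = -5 + 0 = -5)
(O(s(-4, 5), Y)*Z(0))*R(1) = ((7*(-1*(-4)))*(-3))*(-5) = ((7*4)*(-3))*(-5) = (28*(-3))*(-5) = -84*(-5) = 420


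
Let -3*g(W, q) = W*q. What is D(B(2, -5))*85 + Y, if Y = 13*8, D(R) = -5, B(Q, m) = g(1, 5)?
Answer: -321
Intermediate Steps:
g(W, q) = -W*q/3
B(Q, m) = -5/3 (B(Q, m) = -⅓*1*5 = -5/3)
Y = 104
D(B(2, -5))*85 + Y = -5*85 + 104 = -425 + 104 = -321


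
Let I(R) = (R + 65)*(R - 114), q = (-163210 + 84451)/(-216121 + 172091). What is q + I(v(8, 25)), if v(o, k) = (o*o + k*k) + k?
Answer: 20579700759/44030 ≈ 4.6740e+5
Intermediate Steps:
q = 78759/44030 (q = -78759/(-44030) = -78759*(-1/44030) = 78759/44030 ≈ 1.7888)
v(o, k) = k + k² + o² (v(o, k) = (o² + k²) + k = (k² + o²) + k = k + k² + o²)
I(R) = (-114 + R)*(65 + R) (I(R) = (65 + R)*(-114 + R) = (-114 + R)*(65 + R))
q + I(v(8, 25)) = 78759/44030 + (-7410 + (25 + 25² + 8²)² - 49*(25 + 25² + 8²)) = 78759/44030 + (-7410 + (25 + 625 + 64)² - 49*(25 + 625 + 64)) = 78759/44030 + (-7410 + 714² - 49*714) = 78759/44030 + (-7410 + 509796 - 34986) = 78759/44030 + 467400 = 20579700759/44030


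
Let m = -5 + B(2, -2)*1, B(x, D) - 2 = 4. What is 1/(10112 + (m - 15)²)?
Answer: 1/10308 ≈ 9.7012e-5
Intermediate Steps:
B(x, D) = 6 (B(x, D) = 2 + 4 = 6)
m = 1 (m = -5 + 6*1 = -5 + 6 = 1)
1/(10112 + (m - 15)²) = 1/(10112 + (1 - 15)²) = 1/(10112 + (-14)²) = 1/(10112 + 196) = 1/10308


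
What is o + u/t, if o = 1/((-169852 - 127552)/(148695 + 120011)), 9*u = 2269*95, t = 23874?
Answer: 796391978/7987750983 ≈ 0.099702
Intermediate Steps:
u = 215555/9 (u = (2269*95)/9 = (⅑)*215555 = 215555/9 ≈ 23951.)
o = -134353/148702 (o = 1/(-297404/268706) = 1/(-297404*1/268706) = 1/(-148702/134353) = -134353/148702 ≈ -0.90351)
o + u/t = -134353/148702 + (215555/9)/23874 = -134353/148702 + (215555/9)*(1/23874) = -134353/148702 + 215555/214866 = 796391978/7987750983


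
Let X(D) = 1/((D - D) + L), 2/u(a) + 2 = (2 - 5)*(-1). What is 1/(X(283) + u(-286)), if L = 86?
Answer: 86/173 ≈ 0.49711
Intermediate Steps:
u(a) = 2 (u(a) = 2/(-2 + (2 - 5)*(-1)) = 2/(-2 - 3*(-1)) = 2/(-2 + 3) = 2/1 = 2*1 = 2)
X(D) = 1/86 (X(D) = 1/((D - D) + 86) = 1/(0 + 86) = 1/86)
1/(X(283) + u(-286)) = 1/(1/86 + 2) = 1/(173/86) = 86/173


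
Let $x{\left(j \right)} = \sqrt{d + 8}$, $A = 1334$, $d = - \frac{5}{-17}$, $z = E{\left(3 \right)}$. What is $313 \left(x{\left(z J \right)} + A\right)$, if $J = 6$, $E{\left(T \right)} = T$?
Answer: $417542 + \frac{313 \sqrt{2397}}{17} \approx 4.1844 \cdot 10^{5}$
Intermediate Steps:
$z = 3$
$d = \frac{5}{17}$ ($d = \left(-5\right) \left(- \frac{1}{17}\right) = \frac{5}{17} \approx 0.29412$)
$x{\left(j \right)} = \frac{\sqrt{2397}}{17}$ ($x{\left(j \right)} = \sqrt{\frac{5}{17} + 8} = \sqrt{\frac{141}{17}} = \frac{\sqrt{2397}}{17}$)
$313 \left(x{\left(z J \right)} + A\right) = 313 \left(\frac{\sqrt{2397}}{17} + 1334\right) = 313 \left(1334 + \frac{\sqrt{2397}}{17}\right) = 417542 + \frac{313 \sqrt{2397}}{17}$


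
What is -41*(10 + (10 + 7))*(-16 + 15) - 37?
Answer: 1070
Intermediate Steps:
-41*(10 + (10 + 7))*(-16 + 15) - 37 = -41*(10 + 17)*(-1) - 37 = -1107*(-1) - 37 = -41*(-27) - 37 = 1107 - 37 = 1070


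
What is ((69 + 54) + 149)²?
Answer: 73984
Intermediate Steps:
((69 + 54) + 149)² = (123 + 149)² = 272² = 73984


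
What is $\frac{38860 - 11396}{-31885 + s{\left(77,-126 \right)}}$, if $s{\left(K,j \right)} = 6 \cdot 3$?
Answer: $- \frac{27464}{31867} \approx -0.86183$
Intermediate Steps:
$s{\left(K,j \right)} = 18$
$\frac{38860 - 11396}{-31885 + s{\left(77,-126 \right)}} = \frac{38860 - 11396}{-31885 + 18} = \frac{27464}{-31867} = 27464 \left(- \frac{1}{31867}\right) = - \frac{27464}{31867}$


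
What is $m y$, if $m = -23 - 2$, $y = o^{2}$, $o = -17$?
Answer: $-7225$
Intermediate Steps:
$y = 289$ ($y = \left(-17\right)^{2} = 289$)
$m = -25$ ($m = -23 - 2 = -25$)
$m y = \left(-25\right) 289 = -7225$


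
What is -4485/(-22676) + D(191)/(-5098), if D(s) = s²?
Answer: -402189313/57801124 ≈ -6.9582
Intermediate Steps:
-4485/(-22676) + D(191)/(-5098) = -4485/(-22676) + 191²/(-5098) = -4485*(-1/22676) + 36481*(-1/5098) = 4485/22676 - 36481/5098 = -402189313/57801124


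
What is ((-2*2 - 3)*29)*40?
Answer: -8120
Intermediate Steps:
((-2*2 - 3)*29)*40 = ((-4 - 3)*29)*40 = -7*29*40 = -203*40 = -8120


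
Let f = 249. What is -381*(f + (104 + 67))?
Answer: -160020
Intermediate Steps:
-381*(f + (104 + 67)) = -381*(249 + (104 + 67)) = -381*(249 + 171) = -381*420 = -160020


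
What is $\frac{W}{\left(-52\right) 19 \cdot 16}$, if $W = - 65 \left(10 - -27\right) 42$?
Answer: $\frac{3885}{608} \approx 6.3898$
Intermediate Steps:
$W = -101010$ ($W = - 65 \left(10 + 27\right) 42 = \left(-65\right) 37 \cdot 42 = \left(-2405\right) 42 = -101010$)
$\frac{W}{\left(-52\right) 19 \cdot 16} = - \frac{101010}{\left(-52\right) 19 \cdot 16} = - \frac{101010}{\left(-988\right) 16} = - \frac{101010}{-15808} = \left(-101010\right) \left(- \frac{1}{15808}\right) = \frac{3885}{608}$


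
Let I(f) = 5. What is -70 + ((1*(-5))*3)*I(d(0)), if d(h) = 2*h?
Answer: -145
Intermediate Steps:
-70 + ((1*(-5))*3)*I(d(0)) = -70 + ((1*(-5))*3)*5 = -70 - 5*3*5 = -70 - 15*5 = -70 - 75 = -145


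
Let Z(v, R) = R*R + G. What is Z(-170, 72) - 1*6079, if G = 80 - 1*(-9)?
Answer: -806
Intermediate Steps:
G = 89 (G = 80 + 9 = 89)
Z(v, R) = 89 + R² (Z(v, R) = R*R + 89 = R² + 89 = 89 + R²)
Z(-170, 72) - 1*6079 = (89 + 72²) - 1*6079 = (89 + 5184) - 6079 = 5273 - 6079 = -806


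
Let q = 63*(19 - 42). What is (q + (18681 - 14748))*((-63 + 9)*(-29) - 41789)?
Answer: -99913932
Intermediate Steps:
q = -1449 (q = 63*(-23) = -1449)
(q + (18681 - 14748))*((-63 + 9)*(-29) - 41789) = (-1449 + (18681 - 14748))*((-63 + 9)*(-29) - 41789) = (-1449 + 3933)*(-54*(-29) - 41789) = 2484*(1566 - 41789) = 2484*(-40223) = -99913932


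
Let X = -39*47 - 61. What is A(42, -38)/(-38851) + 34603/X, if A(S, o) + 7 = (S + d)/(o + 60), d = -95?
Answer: -7393888327/404710867 ≈ -18.270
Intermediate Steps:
A(S, o) = -7 + (-95 + S)/(60 + o) (A(S, o) = -7 + (S - 95)/(o + 60) = -7 + (-95 + S)/(60 + o))
X = -1894 (X = -1833 - 61 = -1894)
A(42, -38)/(-38851) + 34603/X = ((-515 + 42 - 7*(-38))/(60 - 38))/(-38851) + 34603/(-1894) = ((-515 + 42 + 266)/22)*(-1/38851) + 34603*(-1/1894) = ((1/22)*(-207))*(-1/38851) - 34603/1894 = -207/22*(-1/38851) - 34603/1894 = 207/854722 - 34603/1894 = -7393888327/404710867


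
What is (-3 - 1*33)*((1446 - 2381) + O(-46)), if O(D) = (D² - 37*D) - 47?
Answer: -102096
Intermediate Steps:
O(D) = -47 + D² - 37*D
(-3 - 1*33)*((1446 - 2381) + O(-46)) = (-3 - 1*33)*((1446 - 2381) + (-47 + (-46)² - 37*(-46))) = (-3 - 33)*(-935 + (-47 + 2116 + 1702)) = -36*(-935 + 3771) = -36*2836 = -102096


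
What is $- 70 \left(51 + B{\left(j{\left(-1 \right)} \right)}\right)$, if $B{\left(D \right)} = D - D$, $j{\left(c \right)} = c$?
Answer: $-3570$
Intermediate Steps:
$B{\left(D \right)} = 0$
$- 70 \left(51 + B{\left(j{\left(-1 \right)} \right)}\right) = - 70 \left(51 + 0\right) = \left(-70\right) 51 = -3570$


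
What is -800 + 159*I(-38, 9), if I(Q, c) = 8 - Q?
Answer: 6514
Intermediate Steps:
-800 + 159*I(-38, 9) = -800 + 159*(8 - 1*(-38)) = -800 + 159*(8 + 38) = -800 + 159*46 = -800 + 7314 = 6514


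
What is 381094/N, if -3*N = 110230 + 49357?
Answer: -1143282/159587 ≈ -7.1640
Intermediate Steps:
N = -159587/3 (N = -(110230 + 49357)/3 = -⅓*159587 = -159587/3 ≈ -53196.)
381094/N = 381094/(-159587/3) = 381094*(-3/159587) = -1143282/159587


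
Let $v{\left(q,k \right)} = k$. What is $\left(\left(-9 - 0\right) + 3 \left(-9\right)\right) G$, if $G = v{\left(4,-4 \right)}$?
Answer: $144$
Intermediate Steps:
$G = -4$
$\left(\left(-9 - 0\right) + 3 \left(-9\right)\right) G = \left(\left(-9 - 0\right) + 3 \left(-9\right)\right) \left(-4\right) = \left(\left(-9 + 0\right) - 27\right) \left(-4\right) = \left(-9 - 27\right) \left(-4\right) = \left(-36\right) \left(-4\right) = 144$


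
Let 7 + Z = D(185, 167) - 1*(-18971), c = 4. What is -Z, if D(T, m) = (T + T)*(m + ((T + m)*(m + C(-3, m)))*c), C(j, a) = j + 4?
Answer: -87602034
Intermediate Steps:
C(j, a) = 4 + j
D(T, m) = 2*T*(m + 4*(1 + m)*(T + m)) (D(T, m) = (T + T)*(m + ((T + m)*(m + (4 - 3)))*4) = (2*T)*(m + ((T + m)*(m + 1))*4) = (2*T)*(m + ((T + m)*(1 + m))*4) = (2*T)*(m + ((1 + m)*(T + m))*4) = (2*T)*(m + 4*(1 + m)*(T + m)) = 2*T*(m + 4*(1 + m)*(T + m)))
Z = 87602034 (Z = -7 + (2*185*(4*185 + 4*167² + 5*167 + 4*185*167) - 1*(-18971)) = -7 + (2*185*(740 + 4*27889 + 835 + 123580) + 18971) = -7 + (2*185*(740 + 111556 + 835 + 123580) + 18971) = -7 + (2*185*236711 + 18971) = -7 + (87583070 + 18971) = -7 + 87602041 = 87602034)
-Z = -1*87602034 = -87602034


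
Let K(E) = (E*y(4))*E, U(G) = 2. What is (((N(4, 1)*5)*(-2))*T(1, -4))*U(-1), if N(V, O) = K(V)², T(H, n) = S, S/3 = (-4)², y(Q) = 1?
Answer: -245760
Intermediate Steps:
K(E) = E² (K(E) = (E*1)*E = E*E = E²)
S = 48 (S = 3*(-4)² = 3*16 = 48)
T(H, n) = 48
N(V, O) = V⁴ (N(V, O) = (V²)² = V⁴)
(((N(4, 1)*5)*(-2))*T(1, -4))*U(-1) = (((4⁴*5)*(-2))*48)*2 = (((256*5)*(-2))*48)*2 = ((1280*(-2))*48)*2 = -2560*48*2 = -122880*2 = -245760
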